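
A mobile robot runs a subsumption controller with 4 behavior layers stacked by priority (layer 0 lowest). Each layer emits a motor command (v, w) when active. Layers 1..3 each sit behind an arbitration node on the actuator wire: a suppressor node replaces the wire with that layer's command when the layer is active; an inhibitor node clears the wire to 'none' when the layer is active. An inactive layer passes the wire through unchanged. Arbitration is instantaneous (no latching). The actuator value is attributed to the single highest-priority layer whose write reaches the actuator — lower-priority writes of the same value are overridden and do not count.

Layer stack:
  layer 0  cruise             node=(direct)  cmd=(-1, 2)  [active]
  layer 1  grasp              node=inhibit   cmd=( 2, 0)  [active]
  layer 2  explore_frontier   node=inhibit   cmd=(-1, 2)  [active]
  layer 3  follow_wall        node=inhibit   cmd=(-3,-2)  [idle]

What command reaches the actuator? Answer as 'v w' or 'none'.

L0 cruise: active, feeds wire = (-1, 2)
L1 grasp: active, inhibitor → wire = none
L2 explore_frontier: active, inhibitor → wire = none
L3 follow_wall: idle → wire stays none
actuator = none

none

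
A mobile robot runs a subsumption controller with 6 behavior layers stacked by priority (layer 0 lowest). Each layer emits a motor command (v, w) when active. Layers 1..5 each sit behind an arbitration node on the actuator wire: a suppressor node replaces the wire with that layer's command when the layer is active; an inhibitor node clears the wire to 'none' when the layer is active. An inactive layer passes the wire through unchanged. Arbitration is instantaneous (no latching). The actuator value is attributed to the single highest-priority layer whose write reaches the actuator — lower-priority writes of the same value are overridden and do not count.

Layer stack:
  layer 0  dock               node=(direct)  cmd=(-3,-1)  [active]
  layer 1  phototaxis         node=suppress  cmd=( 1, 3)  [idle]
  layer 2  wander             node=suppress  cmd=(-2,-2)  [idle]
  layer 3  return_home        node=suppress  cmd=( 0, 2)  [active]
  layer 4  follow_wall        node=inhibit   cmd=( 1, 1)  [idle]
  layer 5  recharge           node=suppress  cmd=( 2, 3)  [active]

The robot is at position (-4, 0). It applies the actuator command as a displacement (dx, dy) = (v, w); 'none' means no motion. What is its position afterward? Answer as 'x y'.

[0] dock on; wire := (-3, -1)
[1] phototaxis off; pass (-3, -1)
[2] wander off; pass (-3, -1)
[3] return_home on (suppress); wire := (0, 2)
[4] follow_wall off; pass (0, 2)
[5] recharge on (suppress); wire := (2, 3)
output (2, 3)
position: (-4, 0) + (2, 3) = (-2, 3)

-2 3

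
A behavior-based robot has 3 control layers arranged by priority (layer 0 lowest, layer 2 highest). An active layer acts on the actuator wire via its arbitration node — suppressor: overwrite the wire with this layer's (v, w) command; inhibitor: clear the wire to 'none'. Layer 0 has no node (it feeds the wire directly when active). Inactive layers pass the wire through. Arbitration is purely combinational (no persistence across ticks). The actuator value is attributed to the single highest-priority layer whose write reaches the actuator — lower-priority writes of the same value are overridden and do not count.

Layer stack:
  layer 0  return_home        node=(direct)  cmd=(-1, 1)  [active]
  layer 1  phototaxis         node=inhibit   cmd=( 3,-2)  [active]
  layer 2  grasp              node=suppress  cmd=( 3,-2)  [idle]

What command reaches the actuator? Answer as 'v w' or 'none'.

L0 return_home: active, feeds wire = (-1, 1)
L1 phototaxis: active, inhibitor → wire = none
L2 grasp: idle → wire stays none
actuator = none

none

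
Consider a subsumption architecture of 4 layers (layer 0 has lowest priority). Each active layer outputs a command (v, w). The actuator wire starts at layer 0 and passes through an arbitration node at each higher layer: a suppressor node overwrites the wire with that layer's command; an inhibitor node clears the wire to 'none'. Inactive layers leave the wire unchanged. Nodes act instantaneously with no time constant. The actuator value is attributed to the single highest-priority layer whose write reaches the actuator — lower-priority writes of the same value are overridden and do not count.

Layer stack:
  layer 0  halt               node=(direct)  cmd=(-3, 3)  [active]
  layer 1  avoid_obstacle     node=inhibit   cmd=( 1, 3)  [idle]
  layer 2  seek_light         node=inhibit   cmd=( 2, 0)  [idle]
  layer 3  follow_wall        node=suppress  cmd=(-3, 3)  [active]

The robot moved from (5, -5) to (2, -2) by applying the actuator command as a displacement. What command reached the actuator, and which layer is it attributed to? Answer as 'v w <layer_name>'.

displacement = (2, -2) − (5, -5) = (-3, 3)
L0 halt: active, feeds wire = (-3, 3)
L1 avoid_obstacle: idle → wire stays (-3, 3)
L2 seek_light: idle → wire stays (-3, 3)
L3 follow_wall: active, suppressor → wire = (-3, 3)
actuator = (-3, 3) — from layer 3 (follow_wall)

-3 3 follow_wall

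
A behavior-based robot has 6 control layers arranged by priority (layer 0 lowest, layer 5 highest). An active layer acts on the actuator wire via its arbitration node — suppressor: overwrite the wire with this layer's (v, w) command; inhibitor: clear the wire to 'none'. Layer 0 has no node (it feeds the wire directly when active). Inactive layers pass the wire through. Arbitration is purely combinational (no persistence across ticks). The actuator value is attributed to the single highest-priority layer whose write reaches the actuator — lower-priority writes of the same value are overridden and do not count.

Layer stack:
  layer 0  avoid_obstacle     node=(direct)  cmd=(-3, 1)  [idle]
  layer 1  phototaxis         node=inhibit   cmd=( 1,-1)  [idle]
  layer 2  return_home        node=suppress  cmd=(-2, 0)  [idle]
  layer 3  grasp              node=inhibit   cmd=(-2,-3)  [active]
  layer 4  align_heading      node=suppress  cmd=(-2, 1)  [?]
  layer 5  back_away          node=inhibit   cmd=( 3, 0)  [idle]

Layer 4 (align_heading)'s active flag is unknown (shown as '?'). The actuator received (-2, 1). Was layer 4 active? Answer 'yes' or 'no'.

yes

If layer 4 is active=yes:
  actuator would be (-2, 1)
If layer 4 is active=no:
  actuator would be none
Observed (-2, 1), so layer 4 was active.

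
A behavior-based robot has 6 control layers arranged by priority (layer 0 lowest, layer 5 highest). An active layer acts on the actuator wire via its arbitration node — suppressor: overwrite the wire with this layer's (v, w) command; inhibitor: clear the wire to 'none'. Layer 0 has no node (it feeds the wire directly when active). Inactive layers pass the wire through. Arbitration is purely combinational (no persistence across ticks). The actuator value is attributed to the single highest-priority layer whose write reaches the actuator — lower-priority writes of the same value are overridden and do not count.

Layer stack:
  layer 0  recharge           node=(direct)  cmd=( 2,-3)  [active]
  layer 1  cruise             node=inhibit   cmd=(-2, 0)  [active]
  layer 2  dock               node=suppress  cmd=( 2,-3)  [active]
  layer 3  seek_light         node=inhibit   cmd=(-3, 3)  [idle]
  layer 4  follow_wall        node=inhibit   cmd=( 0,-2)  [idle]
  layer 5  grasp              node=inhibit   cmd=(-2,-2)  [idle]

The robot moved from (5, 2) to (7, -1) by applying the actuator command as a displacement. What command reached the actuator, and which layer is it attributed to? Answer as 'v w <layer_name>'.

2 -3 dock

displacement = (7, -1) − (5, 2) = (2, -3)
[0] recharge on; wire := (2, -3)
[1] cruise on (inhibit); wire := none
[2] dock on (suppress); wire := (2, -3)
[3] seek_light off; pass (2, -3)
[4] follow_wall off; pass (2, -3)
[5] grasp off; pass (2, -3)
output (2, -3) — from layer 2 (dock)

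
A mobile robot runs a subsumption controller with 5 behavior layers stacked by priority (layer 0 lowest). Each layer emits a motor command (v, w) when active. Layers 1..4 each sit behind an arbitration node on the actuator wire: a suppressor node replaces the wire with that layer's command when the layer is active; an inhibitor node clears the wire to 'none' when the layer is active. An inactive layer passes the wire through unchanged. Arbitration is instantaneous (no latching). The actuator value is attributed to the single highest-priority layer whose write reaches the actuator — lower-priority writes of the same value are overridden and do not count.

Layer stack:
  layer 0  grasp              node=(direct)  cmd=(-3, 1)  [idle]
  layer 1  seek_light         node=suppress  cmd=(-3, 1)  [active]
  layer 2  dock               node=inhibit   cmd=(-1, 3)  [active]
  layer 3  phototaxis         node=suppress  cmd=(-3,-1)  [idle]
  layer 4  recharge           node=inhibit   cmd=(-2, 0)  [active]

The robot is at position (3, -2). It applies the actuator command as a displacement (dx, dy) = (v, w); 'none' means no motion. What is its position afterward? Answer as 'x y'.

3 -2

layer 0 (grasp) idle — none
layer 1 (seek_light) active — suppresses: (-3, 1)
layer 2 (dock) active — inhibits: none
layer 3 (phototaxis) idle — unchanged: none
layer 4 (recharge) active — inhibits: none
→ actuator none
position: (3, -2) + none = (3, -2)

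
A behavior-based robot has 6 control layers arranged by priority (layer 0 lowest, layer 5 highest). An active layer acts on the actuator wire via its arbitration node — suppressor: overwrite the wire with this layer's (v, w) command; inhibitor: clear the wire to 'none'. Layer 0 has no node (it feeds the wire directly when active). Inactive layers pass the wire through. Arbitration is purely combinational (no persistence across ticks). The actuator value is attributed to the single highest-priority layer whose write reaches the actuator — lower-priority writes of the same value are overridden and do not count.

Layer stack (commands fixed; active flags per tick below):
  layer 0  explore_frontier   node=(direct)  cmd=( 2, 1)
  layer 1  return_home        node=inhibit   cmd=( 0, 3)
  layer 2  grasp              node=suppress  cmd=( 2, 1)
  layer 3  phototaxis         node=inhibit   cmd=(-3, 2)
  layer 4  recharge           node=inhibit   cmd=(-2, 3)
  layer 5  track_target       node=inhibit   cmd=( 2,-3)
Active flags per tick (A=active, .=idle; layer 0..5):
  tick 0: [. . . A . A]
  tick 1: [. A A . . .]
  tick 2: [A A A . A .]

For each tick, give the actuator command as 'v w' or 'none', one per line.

tick 0:
  L0 explore_frontier: idle → wire = none
  L1 return_home: idle → wire stays none
  L2 grasp: idle → wire stays none
  L3 phototaxis: active, inhibitor → wire = none
  L4 recharge: idle → wire stays none
  L5 track_target: active, inhibitor → wire = none
  actuator = none
tick 1:
  L0 explore_frontier: idle → wire = none
  L1 return_home: active, inhibitor → wire = none
  L2 grasp: active, suppressor → wire = (2, 1)
  L3 phototaxis: idle → wire stays (2, 1)
  L4 recharge: idle → wire stays (2, 1)
  L5 track_target: idle → wire stays (2, 1)
  actuator = (2, 1)
tick 2:
  L0 explore_frontier: active, feeds wire = (2, 1)
  L1 return_home: active, inhibitor → wire = none
  L2 grasp: active, suppressor → wire = (2, 1)
  L3 phototaxis: idle → wire stays (2, 1)
  L4 recharge: active, inhibitor → wire = none
  L5 track_target: idle → wire stays none
  actuator = none

none
2 1
none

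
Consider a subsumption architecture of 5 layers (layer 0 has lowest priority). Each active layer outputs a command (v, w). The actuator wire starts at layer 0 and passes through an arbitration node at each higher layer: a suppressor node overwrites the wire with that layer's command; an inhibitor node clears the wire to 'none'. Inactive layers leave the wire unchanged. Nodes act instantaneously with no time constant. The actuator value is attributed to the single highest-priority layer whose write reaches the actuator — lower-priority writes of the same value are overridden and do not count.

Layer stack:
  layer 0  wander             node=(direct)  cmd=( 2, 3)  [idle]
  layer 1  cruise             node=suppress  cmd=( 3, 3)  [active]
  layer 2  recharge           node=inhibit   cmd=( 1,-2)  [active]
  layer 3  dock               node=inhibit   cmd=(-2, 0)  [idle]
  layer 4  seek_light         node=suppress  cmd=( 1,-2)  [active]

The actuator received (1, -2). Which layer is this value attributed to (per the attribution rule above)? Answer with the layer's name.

L0 wander: idle → wire = none
L1 cruise: active, suppressor → wire = (3, 3)
L2 recharge: active, inhibitor → wire = none
L3 dock: idle → wire stays none
L4 seek_light: active, suppressor → wire = (1, -2)
actuator = (1, -2)
last writer: layer 4 = seek_light

seek_light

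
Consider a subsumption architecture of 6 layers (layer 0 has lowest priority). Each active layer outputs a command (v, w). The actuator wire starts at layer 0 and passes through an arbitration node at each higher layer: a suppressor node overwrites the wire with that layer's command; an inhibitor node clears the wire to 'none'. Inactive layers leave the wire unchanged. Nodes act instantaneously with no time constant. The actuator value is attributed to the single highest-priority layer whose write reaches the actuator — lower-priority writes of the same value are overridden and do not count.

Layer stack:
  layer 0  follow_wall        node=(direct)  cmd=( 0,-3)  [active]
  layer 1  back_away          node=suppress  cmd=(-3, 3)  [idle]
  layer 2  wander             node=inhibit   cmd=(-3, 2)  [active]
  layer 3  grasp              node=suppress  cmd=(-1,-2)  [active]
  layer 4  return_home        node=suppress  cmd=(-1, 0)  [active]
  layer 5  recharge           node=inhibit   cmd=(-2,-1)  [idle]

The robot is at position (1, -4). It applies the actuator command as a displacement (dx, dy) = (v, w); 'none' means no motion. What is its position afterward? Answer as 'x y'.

layer 0 (follow_wall) active — direct: (0, -3)
layer 1 (back_away) idle — unchanged: (0, -3)
layer 2 (wander) active — inhibits: none
layer 3 (grasp) active — suppresses: (-1, -2)
layer 4 (return_home) active — suppresses: (-1, 0)
layer 5 (recharge) idle — unchanged: (-1, 0)
→ actuator (-1, 0)
position: (1, -4) + (-1, 0) = (0, -4)

0 -4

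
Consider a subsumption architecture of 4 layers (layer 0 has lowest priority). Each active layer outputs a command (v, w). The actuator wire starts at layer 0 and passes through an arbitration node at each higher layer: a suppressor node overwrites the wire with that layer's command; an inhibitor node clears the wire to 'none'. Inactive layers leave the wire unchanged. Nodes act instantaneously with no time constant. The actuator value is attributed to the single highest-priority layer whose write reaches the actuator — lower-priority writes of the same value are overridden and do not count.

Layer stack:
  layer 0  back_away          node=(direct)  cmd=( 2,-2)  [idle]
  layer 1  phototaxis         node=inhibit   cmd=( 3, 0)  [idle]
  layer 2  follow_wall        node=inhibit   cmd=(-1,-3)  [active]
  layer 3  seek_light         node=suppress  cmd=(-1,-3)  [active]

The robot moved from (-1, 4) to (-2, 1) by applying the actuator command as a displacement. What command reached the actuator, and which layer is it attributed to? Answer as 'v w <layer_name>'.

-1 -3 seek_light

displacement = (-2, 1) − (-1, 4) = (-1, -3)
L0 back_away: idle → wire = none
L1 phototaxis: idle → wire stays none
L2 follow_wall: active, inhibitor → wire = none
L3 seek_light: active, suppressor → wire = (-1, -3)
actuator = (-1, -3) — from layer 3 (seek_light)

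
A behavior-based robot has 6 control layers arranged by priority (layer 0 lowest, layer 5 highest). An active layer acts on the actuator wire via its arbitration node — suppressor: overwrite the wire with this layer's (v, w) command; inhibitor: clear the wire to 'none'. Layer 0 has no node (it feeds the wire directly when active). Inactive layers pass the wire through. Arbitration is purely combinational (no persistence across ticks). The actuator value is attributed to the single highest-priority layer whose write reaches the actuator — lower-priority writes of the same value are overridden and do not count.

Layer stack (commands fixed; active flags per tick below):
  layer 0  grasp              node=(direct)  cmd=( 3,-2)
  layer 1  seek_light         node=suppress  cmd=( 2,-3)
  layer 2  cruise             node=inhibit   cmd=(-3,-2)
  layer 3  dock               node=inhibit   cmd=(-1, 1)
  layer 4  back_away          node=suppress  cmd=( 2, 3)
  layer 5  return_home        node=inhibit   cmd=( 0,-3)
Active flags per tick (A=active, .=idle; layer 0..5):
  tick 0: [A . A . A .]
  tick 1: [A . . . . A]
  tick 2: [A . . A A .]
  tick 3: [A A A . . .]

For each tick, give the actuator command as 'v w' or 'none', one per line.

2 3
none
2 3
none

tick 0:
  layer 0 (grasp) active — direct: (3, -2)
  layer 1 (seek_light) idle — unchanged: (3, -2)
  layer 2 (cruise) active — inhibits: none
  layer 3 (dock) idle — unchanged: none
  layer 4 (back_away) active — suppresses: (2, 3)
  layer 5 (return_home) idle — unchanged: (2, 3)
  → actuator (2, 3)
tick 1:
  layer 0 (grasp) active — direct: (3, -2)
  layer 1 (seek_light) idle — unchanged: (3, -2)
  layer 2 (cruise) idle — unchanged: (3, -2)
  layer 3 (dock) idle — unchanged: (3, -2)
  layer 4 (back_away) idle — unchanged: (3, -2)
  layer 5 (return_home) active — inhibits: none
  → actuator none
tick 2:
  layer 0 (grasp) active — direct: (3, -2)
  layer 1 (seek_light) idle — unchanged: (3, -2)
  layer 2 (cruise) idle — unchanged: (3, -2)
  layer 3 (dock) active — inhibits: none
  layer 4 (back_away) active — suppresses: (2, 3)
  layer 5 (return_home) idle — unchanged: (2, 3)
  → actuator (2, 3)
tick 3:
  layer 0 (grasp) active — direct: (3, -2)
  layer 1 (seek_light) active — suppresses: (2, -3)
  layer 2 (cruise) active — inhibits: none
  layer 3 (dock) idle — unchanged: none
  layer 4 (back_away) idle — unchanged: none
  layer 5 (return_home) idle — unchanged: none
  → actuator none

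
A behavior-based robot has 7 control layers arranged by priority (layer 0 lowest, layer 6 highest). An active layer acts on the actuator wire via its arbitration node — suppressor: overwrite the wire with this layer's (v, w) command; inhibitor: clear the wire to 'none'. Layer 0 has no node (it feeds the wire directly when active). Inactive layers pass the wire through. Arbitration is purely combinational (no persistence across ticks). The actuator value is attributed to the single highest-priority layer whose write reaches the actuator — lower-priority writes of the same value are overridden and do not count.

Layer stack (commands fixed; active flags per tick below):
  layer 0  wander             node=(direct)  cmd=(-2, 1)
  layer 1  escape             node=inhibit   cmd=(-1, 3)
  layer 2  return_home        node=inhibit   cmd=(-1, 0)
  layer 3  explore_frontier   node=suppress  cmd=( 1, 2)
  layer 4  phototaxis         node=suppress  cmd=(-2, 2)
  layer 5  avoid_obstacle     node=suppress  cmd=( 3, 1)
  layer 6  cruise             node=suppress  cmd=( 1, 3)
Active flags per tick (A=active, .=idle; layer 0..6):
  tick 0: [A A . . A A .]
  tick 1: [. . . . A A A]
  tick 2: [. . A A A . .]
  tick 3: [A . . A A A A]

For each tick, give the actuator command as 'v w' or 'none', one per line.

tick 0:
  [0] wander on; wire := (-2, 1)
  [1] escape on (inhibit); wire := none
  [2] return_home off; pass none
  [3] explore_frontier off; pass none
  [4] phototaxis on (suppress); wire := (-2, 2)
  [5] avoid_obstacle on (suppress); wire := (3, 1)
  [6] cruise off; pass (3, 1)
  output (3, 1)
tick 1:
  [0] wander off; wire := none
  [1] escape off; pass none
  [2] return_home off; pass none
  [3] explore_frontier off; pass none
  [4] phototaxis on (suppress); wire := (-2, 2)
  [5] avoid_obstacle on (suppress); wire := (3, 1)
  [6] cruise on (suppress); wire := (1, 3)
  output (1, 3)
tick 2:
  [0] wander off; wire := none
  [1] escape off; pass none
  [2] return_home on (inhibit); wire := none
  [3] explore_frontier on (suppress); wire := (1, 2)
  [4] phototaxis on (suppress); wire := (-2, 2)
  [5] avoid_obstacle off; pass (-2, 2)
  [6] cruise off; pass (-2, 2)
  output (-2, 2)
tick 3:
  [0] wander on; wire := (-2, 1)
  [1] escape off; pass (-2, 1)
  [2] return_home off; pass (-2, 1)
  [3] explore_frontier on (suppress); wire := (1, 2)
  [4] phototaxis on (suppress); wire := (-2, 2)
  [5] avoid_obstacle on (suppress); wire := (3, 1)
  [6] cruise on (suppress); wire := (1, 3)
  output (1, 3)

3 1
1 3
-2 2
1 3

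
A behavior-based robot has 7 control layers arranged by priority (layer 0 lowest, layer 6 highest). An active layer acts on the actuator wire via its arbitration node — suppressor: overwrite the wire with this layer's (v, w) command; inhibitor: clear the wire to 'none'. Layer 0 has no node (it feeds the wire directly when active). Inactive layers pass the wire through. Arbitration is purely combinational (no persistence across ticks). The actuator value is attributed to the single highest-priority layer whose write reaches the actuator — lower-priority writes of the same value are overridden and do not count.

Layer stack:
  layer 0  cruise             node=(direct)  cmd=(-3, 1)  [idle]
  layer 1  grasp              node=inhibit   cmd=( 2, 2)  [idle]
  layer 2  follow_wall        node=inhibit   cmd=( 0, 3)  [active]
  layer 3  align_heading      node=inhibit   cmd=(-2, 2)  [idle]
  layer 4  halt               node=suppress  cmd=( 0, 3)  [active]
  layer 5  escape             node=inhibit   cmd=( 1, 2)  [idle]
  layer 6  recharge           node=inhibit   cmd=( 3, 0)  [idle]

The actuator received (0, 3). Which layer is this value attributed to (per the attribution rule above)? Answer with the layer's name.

L0 cruise: idle → wire = none
L1 grasp: idle → wire stays none
L2 follow_wall: active, inhibitor → wire = none
L3 align_heading: idle → wire stays none
L4 halt: active, suppressor → wire = (0, 3)
L5 escape: idle → wire stays (0, 3)
L6 recharge: idle → wire stays (0, 3)
actuator = (0, 3)
last writer: layer 4 = halt

halt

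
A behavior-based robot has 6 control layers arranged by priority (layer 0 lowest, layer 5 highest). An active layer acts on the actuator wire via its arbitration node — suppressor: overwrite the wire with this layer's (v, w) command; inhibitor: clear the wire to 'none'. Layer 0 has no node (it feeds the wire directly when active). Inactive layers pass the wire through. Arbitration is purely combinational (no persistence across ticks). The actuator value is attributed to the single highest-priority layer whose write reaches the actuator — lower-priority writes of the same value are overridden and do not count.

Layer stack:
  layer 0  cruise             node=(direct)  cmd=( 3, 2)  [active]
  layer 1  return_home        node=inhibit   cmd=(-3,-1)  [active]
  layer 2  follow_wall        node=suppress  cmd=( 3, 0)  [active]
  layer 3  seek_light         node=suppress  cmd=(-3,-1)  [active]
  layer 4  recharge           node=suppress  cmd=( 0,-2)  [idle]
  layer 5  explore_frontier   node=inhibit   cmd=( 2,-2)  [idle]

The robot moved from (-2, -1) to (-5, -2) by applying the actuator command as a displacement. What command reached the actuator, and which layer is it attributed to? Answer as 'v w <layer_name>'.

displacement = (-5, -2) − (-2, -1) = (-3, -1)
[0] cruise on; wire := (3, 2)
[1] return_home on (inhibit); wire := none
[2] follow_wall on (suppress); wire := (3, 0)
[3] seek_light on (suppress); wire := (-3, -1)
[4] recharge off; pass (-3, -1)
[5] explore_frontier off; pass (-3, -1)
output (-3, -1) — from layer 3 (seek_light)

-3 -1 seek_light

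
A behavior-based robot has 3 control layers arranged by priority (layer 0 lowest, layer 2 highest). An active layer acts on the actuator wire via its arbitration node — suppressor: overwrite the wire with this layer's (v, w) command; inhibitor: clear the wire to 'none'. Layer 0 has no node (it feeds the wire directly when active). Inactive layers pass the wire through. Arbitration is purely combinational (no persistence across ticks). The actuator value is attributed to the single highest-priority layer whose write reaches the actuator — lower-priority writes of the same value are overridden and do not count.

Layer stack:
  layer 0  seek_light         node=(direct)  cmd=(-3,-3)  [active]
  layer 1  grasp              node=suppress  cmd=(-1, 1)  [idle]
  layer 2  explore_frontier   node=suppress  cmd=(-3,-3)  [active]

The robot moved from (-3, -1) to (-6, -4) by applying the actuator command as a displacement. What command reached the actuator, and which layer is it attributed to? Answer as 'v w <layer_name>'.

displacement = (-6, -4) − (-3, -1) = (-3, -3)
[0] seek_light on; wire := (-3, -3)
[1] grasp off; pass (-3, -3)
[2] explore_frontier on (suppress); wire := (-3, -3)
output (-3, -3) — from layer 2 (explore_frontier)

-3 -3 explore_frontier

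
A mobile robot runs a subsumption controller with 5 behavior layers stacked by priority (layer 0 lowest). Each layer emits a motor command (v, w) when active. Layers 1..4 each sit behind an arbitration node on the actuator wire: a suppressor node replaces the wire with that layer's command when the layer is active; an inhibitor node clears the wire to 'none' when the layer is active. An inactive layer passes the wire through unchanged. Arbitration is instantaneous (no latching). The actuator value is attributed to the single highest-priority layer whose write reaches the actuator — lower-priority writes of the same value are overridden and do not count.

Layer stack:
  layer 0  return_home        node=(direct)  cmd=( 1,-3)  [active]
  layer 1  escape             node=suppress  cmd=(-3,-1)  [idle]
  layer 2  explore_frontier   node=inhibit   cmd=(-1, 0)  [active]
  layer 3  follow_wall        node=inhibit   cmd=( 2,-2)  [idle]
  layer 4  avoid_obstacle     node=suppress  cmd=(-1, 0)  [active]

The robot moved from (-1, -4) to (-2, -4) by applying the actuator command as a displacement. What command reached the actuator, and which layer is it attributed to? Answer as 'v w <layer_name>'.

-1 0 avoid_obstacle

displacement = (-2, -4) − (-1, -4) = (-1, 0)
L0 return_home: active, feeds wire = (1, -3)
L1 escape: idle → wire stays (1, -3)
L2 explore_frontier: active, inhibitor → wire = none
L3 follow_wall: idle → wire stays none
L4 avoid_obstacle: active, suppressor → wire = (-1, 0)
actuator = (-1, 0) — from layer 4 (avoid_obstacle)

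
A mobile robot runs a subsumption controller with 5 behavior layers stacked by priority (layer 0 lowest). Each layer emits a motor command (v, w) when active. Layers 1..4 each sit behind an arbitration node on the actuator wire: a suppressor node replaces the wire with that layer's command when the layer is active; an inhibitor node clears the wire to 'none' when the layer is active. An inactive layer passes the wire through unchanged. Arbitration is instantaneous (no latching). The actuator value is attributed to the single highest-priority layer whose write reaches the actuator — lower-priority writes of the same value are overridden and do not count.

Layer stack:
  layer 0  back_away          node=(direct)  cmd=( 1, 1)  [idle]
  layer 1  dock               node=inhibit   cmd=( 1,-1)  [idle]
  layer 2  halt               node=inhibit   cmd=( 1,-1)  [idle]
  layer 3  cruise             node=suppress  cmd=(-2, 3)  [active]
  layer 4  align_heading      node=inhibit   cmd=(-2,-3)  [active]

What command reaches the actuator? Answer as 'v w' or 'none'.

layer 0 (back_away) idle — none
layer 1 (dock) idle — unchanged: none
layer 2 (halt) idle — unchanged: none
layer 3 (cruise) active — suppresses: (-2, 3)
layer 4 (align_heading) active — inhibits: none
→ actuator none

none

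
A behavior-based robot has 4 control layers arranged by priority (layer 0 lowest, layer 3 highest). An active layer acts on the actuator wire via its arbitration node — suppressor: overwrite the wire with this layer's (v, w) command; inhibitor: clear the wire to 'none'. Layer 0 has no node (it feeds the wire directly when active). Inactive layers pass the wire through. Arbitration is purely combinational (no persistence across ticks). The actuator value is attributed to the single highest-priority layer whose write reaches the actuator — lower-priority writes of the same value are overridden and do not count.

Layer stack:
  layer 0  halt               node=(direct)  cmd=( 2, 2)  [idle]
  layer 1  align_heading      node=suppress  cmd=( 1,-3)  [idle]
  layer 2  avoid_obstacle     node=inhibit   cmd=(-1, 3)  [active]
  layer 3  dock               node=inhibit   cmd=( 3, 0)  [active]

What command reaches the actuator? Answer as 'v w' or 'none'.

layer 0 (halt) idle — none
layer 1 (align_heading) idle — unchanged: none
layer 2 (avoid_obstacle) active — inhibits: none
layer 3 (dock) active — inhibits: none
→ actuator none

none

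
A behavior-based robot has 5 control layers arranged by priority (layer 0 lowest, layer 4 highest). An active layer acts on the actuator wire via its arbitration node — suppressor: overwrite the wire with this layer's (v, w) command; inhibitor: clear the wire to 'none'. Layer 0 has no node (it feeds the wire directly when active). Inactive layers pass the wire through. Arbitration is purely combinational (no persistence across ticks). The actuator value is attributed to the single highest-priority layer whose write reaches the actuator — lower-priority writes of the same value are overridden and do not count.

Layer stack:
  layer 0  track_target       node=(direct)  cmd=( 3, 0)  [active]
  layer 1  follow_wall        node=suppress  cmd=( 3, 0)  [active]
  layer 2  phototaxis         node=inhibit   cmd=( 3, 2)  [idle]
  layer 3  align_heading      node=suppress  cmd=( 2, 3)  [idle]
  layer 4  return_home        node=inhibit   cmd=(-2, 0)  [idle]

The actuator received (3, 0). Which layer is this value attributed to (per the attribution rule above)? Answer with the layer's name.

follow_wall

layer 0 (track_target) active — direct: (3, 0)
layer 1 (follow_wall) active — suppresses: (3, 0)
layer 2 (phototaxis) idle — unchanged: (3, 0)
layer 3 (align_heading) idle — unchanged: (3, 0)
layer 4 (return_home) idle — unchanged: (3, 0)
→ actuator (3, 0)
last writer: layer 1 = follow_wall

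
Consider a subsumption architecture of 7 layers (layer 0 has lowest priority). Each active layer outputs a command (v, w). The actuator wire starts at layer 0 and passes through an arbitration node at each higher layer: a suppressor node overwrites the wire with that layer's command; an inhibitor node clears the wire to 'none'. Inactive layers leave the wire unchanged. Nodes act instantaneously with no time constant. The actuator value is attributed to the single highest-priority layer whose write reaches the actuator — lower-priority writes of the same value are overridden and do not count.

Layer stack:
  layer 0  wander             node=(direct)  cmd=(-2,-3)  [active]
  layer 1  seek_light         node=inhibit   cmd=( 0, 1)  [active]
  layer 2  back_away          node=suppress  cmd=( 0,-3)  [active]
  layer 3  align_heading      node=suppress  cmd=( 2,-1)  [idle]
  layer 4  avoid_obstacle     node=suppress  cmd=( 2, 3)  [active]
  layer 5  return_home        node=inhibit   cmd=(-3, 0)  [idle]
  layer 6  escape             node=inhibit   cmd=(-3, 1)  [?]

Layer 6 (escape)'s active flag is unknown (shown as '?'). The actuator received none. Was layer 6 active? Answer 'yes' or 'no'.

yes

If layer 6 is active=yes:
  actuator would be none
If layer 6 is active=no:
  actuator would be (2, 3)
Observed none, so layer 6 was active.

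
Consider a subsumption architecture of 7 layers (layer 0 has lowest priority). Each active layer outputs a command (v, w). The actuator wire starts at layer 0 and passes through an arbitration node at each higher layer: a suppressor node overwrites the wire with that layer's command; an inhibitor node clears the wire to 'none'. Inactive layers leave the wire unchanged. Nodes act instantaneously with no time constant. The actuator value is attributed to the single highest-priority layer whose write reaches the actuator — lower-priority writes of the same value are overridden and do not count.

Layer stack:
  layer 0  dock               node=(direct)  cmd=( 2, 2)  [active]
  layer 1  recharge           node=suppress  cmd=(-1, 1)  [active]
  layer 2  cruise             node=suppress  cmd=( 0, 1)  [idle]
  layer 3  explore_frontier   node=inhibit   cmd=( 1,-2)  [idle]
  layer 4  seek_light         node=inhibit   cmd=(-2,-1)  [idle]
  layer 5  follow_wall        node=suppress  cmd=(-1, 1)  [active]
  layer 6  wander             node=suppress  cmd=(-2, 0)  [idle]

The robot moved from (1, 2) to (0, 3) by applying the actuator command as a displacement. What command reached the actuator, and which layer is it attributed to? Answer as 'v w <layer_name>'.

-1 1 follow_wall

displacement = (0, 3) − (1, 2) = (-1, 1)
[0] dock on; wire := (2, 2)
[1] recharge on (suppress); wire := (-1, 1)
[2] cruise off; pass (-1, 1)
[3] explore_frontier off; pass (-1, 1)
[4] seek_light off; pass (-1, 1)
[5] follow_wall on (suppress); wire := (-1, 1)
[6] wander off; pass (-1, 1)
output (-1, 1) — from layer 5 (follow_wall)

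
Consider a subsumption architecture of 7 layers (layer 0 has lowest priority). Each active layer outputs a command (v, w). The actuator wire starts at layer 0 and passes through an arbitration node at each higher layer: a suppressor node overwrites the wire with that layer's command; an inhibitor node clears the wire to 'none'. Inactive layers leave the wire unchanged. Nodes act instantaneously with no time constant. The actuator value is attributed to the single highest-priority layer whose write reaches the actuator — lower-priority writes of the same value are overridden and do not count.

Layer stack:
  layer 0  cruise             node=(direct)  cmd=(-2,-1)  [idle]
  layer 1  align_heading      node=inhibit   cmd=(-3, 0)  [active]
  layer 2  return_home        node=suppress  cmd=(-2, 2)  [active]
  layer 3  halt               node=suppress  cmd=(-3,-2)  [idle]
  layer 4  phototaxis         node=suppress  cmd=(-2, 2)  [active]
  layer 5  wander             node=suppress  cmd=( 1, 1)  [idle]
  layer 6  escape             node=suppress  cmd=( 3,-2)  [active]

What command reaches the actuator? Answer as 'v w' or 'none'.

3 -2

layer 0 (cruise) idle — none
layer 1 (align_heading) active — inhibits: none
layer 2 (return_home) active — suppresses: (-2, 2)
layer 3 (halt) idle — unchanged: (-2, 2)
layer 4 (phototaxis) active — suppresses: (-2, 2)
layer 5 (wander) idle — unchanged: (-2, 2)
layer 6 (escape) active — suppresses: (3, -2)
→ actuator (3, -2)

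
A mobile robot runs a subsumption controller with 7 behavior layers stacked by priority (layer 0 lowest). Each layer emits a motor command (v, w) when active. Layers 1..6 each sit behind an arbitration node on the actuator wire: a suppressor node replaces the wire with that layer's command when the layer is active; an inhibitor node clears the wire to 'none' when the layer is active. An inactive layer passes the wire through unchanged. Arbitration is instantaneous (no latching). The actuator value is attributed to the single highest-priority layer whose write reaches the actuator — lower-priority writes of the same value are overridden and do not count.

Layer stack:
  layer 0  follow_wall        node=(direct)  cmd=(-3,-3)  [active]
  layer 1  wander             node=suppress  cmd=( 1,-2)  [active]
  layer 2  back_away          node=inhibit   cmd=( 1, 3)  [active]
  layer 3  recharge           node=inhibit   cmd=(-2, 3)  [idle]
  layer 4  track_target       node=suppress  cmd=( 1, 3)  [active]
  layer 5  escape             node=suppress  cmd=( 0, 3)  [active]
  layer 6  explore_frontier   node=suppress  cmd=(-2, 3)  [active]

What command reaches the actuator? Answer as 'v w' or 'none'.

layer 0 (follow_wall) active — direct: (-3, -3)
layer 1 (wander) active — suppresses: (1, -2)
layer 2 (back_away) active — inhibits: none
layer 3 (recharge) idle — unchanged: none
layer 4 (track_target) active — suppresses: (1, 3)
layer 5 (escape) active — suppresses: (0, 3)
layer 6 (explore_frontier) active — suppresses: (-2, 3)
→ actuator (-2, 3)

-2 3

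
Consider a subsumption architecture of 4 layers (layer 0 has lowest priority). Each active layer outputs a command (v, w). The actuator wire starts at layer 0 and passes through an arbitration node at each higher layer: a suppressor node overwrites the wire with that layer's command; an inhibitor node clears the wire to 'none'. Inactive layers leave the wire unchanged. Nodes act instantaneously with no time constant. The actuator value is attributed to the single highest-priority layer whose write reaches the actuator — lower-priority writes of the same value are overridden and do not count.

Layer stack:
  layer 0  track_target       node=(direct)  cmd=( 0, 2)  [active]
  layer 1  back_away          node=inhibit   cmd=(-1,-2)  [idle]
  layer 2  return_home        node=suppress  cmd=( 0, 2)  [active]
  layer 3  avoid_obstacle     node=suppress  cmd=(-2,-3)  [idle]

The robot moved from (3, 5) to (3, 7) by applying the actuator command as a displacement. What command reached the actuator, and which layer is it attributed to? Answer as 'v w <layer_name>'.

0 2 return_home

displacement = (3, 7) − (3, 5) = (0, 2)
[0] track_target on; wire := (0, 2)
[1] back_away off; pass (0, 2)
[2] return_home on (suppress); wire := (0, 2)
[3] avoid_obstacle off; pass (0, 2)
output (0, 2) — from layer 2 (return_home)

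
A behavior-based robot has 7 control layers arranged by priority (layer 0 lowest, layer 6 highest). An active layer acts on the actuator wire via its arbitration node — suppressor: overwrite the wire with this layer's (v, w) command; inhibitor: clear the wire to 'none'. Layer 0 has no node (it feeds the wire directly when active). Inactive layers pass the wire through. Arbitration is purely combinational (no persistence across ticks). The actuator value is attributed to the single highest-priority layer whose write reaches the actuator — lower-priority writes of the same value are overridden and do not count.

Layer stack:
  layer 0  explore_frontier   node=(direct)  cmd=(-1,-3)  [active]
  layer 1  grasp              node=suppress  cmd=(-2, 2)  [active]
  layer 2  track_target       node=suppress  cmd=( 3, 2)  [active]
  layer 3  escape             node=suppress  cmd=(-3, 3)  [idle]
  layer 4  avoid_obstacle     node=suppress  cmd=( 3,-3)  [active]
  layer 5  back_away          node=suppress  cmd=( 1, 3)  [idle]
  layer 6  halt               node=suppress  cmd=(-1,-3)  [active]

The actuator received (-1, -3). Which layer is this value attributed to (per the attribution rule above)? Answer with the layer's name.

L0 explore_frontier: active, feeds wire = (-1, -3)
L1 grasp: active, suppressor → wire = (-2, 2)
L2 track_target: active, suppressor → wire = (3, 2)
L3 escape: idle → wire stays (3, 2)
L4 avoid_obstacle: active, suppressor → wire = (3, -3)
L5 back_away: idle → wire stays (3, -3)
L6 halt: active, suppressor → wire = (-1, -3)
actuator = (-1, -3)
last writer: layer 6 = halt

halt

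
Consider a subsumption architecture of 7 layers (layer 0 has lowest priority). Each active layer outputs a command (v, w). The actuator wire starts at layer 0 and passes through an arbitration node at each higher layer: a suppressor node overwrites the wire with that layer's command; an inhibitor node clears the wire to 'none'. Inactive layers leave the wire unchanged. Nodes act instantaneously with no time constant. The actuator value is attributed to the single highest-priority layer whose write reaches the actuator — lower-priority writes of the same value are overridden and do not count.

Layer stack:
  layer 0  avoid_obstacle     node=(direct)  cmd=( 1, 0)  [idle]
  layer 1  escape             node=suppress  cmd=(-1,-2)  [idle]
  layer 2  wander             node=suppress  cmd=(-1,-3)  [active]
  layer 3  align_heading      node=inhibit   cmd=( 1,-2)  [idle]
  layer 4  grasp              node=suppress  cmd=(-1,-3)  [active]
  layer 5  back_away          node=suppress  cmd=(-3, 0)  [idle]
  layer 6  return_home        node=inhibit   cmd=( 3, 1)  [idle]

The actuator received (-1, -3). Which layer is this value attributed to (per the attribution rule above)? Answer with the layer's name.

grasp

layer 0 (avoid_obstacle) idle — none
layer 1 (escape) idle — unchanged: none
layer 2 (wander) active — suppresses: (-1, -3)
layer 3 (align_heading) idle — unchanged: (-1, -3)
layer 4 (grasp) active — suppresses: (-1, -3)
layer 5 (back_away) idle — unchanged: (-1, -3)
layer 6 (return_home) idle — unchanged: (-1, -3)
→ actuator (-1, -3)
last writer: layer 4 = grasp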